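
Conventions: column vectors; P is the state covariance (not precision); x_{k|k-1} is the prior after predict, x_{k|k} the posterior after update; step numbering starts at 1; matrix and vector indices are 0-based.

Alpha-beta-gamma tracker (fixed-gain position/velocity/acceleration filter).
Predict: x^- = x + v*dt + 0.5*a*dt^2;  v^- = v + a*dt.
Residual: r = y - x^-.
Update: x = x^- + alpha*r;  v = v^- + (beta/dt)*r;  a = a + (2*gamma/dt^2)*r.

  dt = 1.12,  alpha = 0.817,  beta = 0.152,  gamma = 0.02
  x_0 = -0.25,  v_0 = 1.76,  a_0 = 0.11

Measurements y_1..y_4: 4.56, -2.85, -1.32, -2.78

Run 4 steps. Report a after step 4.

a_post = -0.2366

step 1: x_pred=1.7902  r=2.7698  x^+=4.0531  v^+=2.2591  a^+=0.1983
step 2: x_pred=6.7077  r=-9.5577  x^+=-1.1009  v^+=1.1841  a^+=-0.1065
step 3: x_pred=0.1585  r=-1.4785  x^+=-1.0494  v^+=0.8642  a^+=-0.1536
step 4: x_pred=-0.1778  r=-2.6022  x^+=-2.3038  v^+=0.3390  a^+=-0.2366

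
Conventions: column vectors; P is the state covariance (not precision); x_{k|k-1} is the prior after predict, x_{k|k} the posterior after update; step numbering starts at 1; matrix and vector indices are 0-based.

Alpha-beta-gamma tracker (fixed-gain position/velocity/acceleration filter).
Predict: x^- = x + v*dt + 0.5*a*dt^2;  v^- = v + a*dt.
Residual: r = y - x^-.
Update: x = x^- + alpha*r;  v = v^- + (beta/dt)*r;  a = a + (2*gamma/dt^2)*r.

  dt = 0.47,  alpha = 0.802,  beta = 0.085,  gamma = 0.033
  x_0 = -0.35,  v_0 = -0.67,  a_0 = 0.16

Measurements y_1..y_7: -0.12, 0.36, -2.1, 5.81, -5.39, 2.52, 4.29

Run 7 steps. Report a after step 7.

a_post = 1.5728

step 1: x_pred=-0.6472  r=0.5272  x^+=-0.2244  v^+=-0.4995  a^+=0.3175
step 2: x_pred=-0.4241  r=0.7841  x^+=0.2048  v^+=-0.2084  a^+=0.5518
step 3: x_pred=0.1677  r=-2.2677  x^+=-1.6510  v^+=-0.3592  a^+=-0.1258
step 4: x_pred=-1.8337  r=7.6437  x^+=4.2965  v^+=0.9641  a^+=2.1580
step 5: x_pred=4.9880  r=-10.3780  x^+=-3.3352  v^+=0.1014  a^+=-0.9427
step 6: x_pred=-3.3916  r=5.9116  x^+=1.3495  v^+=0.7275  a^+=0.8235
step 7: x_pred=1.7824  r=2.5076  x^+=3.7935  v^+=1.5681  a^+=1.5728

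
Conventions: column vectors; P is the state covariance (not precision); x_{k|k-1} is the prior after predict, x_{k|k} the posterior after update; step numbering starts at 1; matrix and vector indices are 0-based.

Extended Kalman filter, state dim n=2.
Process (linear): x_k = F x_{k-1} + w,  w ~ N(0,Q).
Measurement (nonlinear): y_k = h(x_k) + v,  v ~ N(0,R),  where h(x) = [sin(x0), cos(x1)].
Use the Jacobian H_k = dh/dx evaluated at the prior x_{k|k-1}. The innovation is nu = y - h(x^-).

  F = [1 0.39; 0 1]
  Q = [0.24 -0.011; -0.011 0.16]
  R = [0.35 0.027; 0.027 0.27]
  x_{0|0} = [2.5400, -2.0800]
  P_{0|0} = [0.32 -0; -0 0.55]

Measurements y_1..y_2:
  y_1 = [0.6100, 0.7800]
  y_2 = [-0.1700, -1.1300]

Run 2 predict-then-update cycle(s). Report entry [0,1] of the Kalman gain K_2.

K[0,1] = 0.2196

step 1: x^-=[1.7288, -2.0800]  P^-=[0.6437 0.2035; 0.2035 0.7100]  H_jac=[-0.1573 0.0000; 0.0000 0.8731]  S=[0.3659 -0.0010; -0.0010 0.8113]  K=[-0.2762 0.2187; -0.0855 0.7640]  nu=[-0.3775, 1.2675]  x^+=[2.1103, -1.0793]  P^+=[0.5768 0.0591; 0.0591 0.2336]
step 2: x^-=[1.6893, -1.0793]  P^-=[0.8984 0.1392; 0.1392 0.3936]  H_jac=[-0.1183 0.0000; 0.0000 0.8816]  S=[0.3626 0.0125; 0.0125 0.5760]  K=[-0.3006 0.2196; -0.0662 0.6040]  nu=[-1.1630, -1.6019]  x^+=[1.6871, -1.9698]  P^+=[0.8396 0.0580; 0.0580 0.1829]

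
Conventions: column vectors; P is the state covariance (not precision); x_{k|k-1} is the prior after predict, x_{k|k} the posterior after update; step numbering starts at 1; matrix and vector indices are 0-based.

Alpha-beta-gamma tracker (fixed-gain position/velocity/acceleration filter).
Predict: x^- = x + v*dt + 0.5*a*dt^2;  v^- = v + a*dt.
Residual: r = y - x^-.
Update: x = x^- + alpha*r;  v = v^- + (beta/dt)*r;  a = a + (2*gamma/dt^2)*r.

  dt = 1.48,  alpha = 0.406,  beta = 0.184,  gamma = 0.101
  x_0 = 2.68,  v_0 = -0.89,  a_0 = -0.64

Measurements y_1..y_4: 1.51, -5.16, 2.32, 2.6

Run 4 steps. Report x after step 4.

x_post = -3.7931

step 1: x_pred=0.6619  r=0.8481  x^+=1.0062  v^+=-1.7318  a^+=-0.5618
step 2: x_pred=-2.1721  r=-2.9879  x^+=-3.3852  v^+=-2.9347  a^+=-0.8373
step 3: x_pred=-8.6455  r=10.9655  x^+=-4.1935  v^+=-2.8106  a^+=0.1739
step 4: x_pred=-8.1628  r=10.7628  x^+=-3.7931  v^+=-1.2152  a^+=1.1665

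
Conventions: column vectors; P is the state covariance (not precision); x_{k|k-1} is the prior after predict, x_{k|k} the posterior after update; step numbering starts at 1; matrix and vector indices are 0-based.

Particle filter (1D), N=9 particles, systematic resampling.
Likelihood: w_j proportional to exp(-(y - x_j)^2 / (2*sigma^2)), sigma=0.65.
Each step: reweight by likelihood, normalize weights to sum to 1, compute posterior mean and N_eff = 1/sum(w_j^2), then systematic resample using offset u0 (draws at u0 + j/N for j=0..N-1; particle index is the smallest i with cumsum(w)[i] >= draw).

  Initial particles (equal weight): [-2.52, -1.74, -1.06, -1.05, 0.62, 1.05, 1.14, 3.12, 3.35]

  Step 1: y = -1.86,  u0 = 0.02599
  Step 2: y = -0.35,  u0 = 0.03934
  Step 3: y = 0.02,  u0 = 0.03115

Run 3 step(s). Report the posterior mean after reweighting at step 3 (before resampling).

step 1: w=[0.2379, 0.3917, 0.1868, 0.1833, 0.0003, 0.0000, 0.0000, 0.0000, 0.0000]  mean=-1.6714  Neff=3.5905  idx=[0, 0, 1, 1, 1, 1, 2, 2, 3]
step 2: w=[0.0018, 0.0018, 0.0490, 0.0490, 0.0490, 0.0490, 0.2653, 0.2653, 0.2698]  mean=-1.1958  Neff=4.4803  idx=[2, 4, 6, 6, 7, 7, 7, 8, 8]
step 3: w=[0.0140, 0.0140, 0.1378, 0.1378, 0.1378, 0.1378, 0.1378, 0.1414, 0.1414]  mean=-1.0762  Neff=7.3873  idx=[2, 2, 3, 4, 5, 6, 6, 7, 8]

post_mean = -1.0762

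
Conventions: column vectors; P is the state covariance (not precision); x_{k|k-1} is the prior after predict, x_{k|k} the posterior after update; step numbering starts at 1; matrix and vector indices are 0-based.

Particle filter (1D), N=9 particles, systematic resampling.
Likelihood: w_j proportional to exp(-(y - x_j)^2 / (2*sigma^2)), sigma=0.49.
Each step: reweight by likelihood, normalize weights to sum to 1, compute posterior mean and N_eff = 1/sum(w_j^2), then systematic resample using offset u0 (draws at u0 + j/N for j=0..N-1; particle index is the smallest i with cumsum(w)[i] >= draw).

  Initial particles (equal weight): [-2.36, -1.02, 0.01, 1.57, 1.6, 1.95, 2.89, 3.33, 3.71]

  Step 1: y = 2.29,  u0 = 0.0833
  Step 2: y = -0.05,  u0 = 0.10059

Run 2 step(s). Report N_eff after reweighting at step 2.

N_eff = 3.3555

step 1: w=[0.0000, 0.0000, 0.0000, 0.1626, 0.1776, 0.3762, 0.2261, 0.0503, 0.0072]  mean=2.1207  Neff=3.9494  idx=[3, 4, 4, 5, 5, 5, 6, 6, 7]
step 2: w=[0.3570, 0.2910, 0.2910, 0.0203, 0.0203, 0.0203, 0.0000, 0.0000, 0.0000]  mean=1.6107  Neff=3.3555  idx=[0, 0, 0, 1, 1, 2, 2, 2, 5]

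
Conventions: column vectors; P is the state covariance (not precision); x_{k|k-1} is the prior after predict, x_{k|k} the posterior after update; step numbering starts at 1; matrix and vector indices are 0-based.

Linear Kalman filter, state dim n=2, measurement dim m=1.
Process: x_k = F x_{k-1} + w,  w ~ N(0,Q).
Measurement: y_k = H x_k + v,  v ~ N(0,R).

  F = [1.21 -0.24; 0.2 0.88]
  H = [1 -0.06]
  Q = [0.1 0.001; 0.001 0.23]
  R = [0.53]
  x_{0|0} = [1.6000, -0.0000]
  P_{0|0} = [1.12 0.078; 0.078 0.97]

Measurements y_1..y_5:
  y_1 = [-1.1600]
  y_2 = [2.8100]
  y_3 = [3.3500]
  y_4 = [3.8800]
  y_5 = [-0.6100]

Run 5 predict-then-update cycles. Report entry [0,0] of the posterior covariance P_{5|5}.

step 1: x^-=[1.9360, 0.3200]  P^-=[1.7504 0.1465; 0.1465 1.0534]  S=[2.2666]  K=[0.7684; 0.0367]  nu=[-3.0768]  x^+=[-0.4281, 0.2069]  P^+=[0.4122 0.0825; 0.0825 1.0504]
step 2: x^-=[-0.5677, 0.0965]  P^-=[0.7161 -0.0372; -0.0372 1.0889]  S=[1.2545]  K=[0.5726; -0.0817]  nu=[3.3835]  x^+=[1.3697, -0.1801]  P^+=[0.3048 0.0215; 0.0215 1.0805]
step 3: x^-=[1.7005, 0.1155]  P^-=[0.5960 -0.1316; -0.1316 1.0865]  S=[1.1457]  K=[0.5271; -0.1718]  nu=[1.6564]  x^+=[2.5736, -0.1690]  P^+=[0.2777 -0.0279; -0.0279 1.0527]
step 4: x^-=[3.1546, 0.3660]  P^-=[0.5834 -0.1825; -0.1825 1.0465]  S=[1.1390]  K=[0.5218; -0.2153]  nu=[0.7473]  x^+=[3.5446, 0.2050]  P^+=[0.2733 -0.0545; -0.0545 0.9937]
step 5: x^-=[4.2397, 0.8893]  P^-=[0.5890 -0.1982; -0.1982 0.9913]  S=[1.1463]  K=[0.5242; -0.2247]  nu=[-4.7963]  x^+=[1.7256, 1.9673]  P^+=[0.2740 -0.0631; -0.0631 0.9334]

P_post[0,0] = 0.2740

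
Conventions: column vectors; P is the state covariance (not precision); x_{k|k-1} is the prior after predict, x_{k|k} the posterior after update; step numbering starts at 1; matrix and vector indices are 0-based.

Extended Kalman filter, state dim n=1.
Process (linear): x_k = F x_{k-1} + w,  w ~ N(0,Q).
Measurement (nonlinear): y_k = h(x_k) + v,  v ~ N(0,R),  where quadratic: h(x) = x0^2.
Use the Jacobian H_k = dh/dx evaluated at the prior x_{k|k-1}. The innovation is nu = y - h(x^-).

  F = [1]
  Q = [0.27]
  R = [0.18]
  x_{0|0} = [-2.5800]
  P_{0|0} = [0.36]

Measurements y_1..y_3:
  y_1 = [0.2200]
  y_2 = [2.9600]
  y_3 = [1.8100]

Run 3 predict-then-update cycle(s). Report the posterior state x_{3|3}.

step 1: x^-=[-2.5800]  P^-=[0.6300]  H_jac=[-5.1600]  S=[16.9541]  K=[-0.1917]  nu=[-6.4364]  x^+=[-1.3459]  P^+=[0.0067]
step 2: x^-=[-1.3459]  P^-=[0.2767]  H_jac=[-2.6918]  S=[2.1848]  K=[-0.3409]  nu=[1.1486]  x^+=[-1.7374]  P^+=[0.0228]
step 3: x^-=[-1.7374]  P^-=[0.2928]  H_jac=[-3.4749]  S=[3.7154]  K=[-0.2738]  nu=[-1.2087]  x^+=[-1.4065]  P^+=[0.0142]

x_post = [-1.4065]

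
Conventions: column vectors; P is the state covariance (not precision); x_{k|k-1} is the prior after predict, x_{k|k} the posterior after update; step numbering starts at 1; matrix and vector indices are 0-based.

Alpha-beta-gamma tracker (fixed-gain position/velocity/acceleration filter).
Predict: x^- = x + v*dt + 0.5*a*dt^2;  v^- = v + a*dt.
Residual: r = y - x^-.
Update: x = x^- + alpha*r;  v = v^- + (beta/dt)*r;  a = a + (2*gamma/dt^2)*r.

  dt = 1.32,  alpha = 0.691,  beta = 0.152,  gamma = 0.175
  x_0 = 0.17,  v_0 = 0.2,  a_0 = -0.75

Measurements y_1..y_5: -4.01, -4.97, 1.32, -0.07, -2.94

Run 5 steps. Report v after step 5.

step 1: x_pred=-0.2194  r=-3.7906  x^+=-2.8387  v^+=-1.2265  a^+=-1.5114
step 2: x_pred=-5.7744  r=0.8044  x^+=-5.2186  v^+=-3.1289  a^+=-1.3498
step 3: x_pred=-10.5248  r=11.8448  x^+=-2.3400  v^+=-3.5468  a^+=1.0294
step 4: x_pred=-6.1249  r=6.0549  x^+=-1.9410  v^+=-1.4907  a^+=2.2457
step 5: x_pred=-1.9522  r=-0.9878  x^+=-2.6348  v^+=1.3599  a^+=2.0473

v_post = 1.3599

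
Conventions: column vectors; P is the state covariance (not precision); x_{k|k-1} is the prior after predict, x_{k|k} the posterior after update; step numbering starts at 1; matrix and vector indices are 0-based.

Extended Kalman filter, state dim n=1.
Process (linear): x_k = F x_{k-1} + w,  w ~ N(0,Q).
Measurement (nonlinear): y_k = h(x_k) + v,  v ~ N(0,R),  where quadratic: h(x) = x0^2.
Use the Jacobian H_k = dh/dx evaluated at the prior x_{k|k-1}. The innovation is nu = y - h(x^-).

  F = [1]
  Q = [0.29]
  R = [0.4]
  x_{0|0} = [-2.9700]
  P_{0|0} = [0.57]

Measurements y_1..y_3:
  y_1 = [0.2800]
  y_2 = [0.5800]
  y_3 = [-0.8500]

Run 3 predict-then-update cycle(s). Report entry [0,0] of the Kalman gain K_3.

step 1: x^-=[-2.9700]  P^-=[0.8600]  H_jac=[-5.9400]  S=[30.7439]  K=[-0.1662]  nu=[-8.5409]  x^+=[-1.5508]  P^+=[0.0112]
step 2: x^-=[-1.5508]  P^-=[0.3012]  H_jac=[-3.1017]  S=[3.2976]  K=[-0.2833]  nu=[-1.8251]  x^+=[-1.0338]  P^+=[0.0365]
step 3: x^-=[-1.0338]  P^-=[0.3265]  H_jac=[-2.0676]  S=[1.7959]  K=[-0.3759]  nu=[-1.9187]  x^+=[-0.3125]  P^+=[0.0727]

K[0,0] = -0.3759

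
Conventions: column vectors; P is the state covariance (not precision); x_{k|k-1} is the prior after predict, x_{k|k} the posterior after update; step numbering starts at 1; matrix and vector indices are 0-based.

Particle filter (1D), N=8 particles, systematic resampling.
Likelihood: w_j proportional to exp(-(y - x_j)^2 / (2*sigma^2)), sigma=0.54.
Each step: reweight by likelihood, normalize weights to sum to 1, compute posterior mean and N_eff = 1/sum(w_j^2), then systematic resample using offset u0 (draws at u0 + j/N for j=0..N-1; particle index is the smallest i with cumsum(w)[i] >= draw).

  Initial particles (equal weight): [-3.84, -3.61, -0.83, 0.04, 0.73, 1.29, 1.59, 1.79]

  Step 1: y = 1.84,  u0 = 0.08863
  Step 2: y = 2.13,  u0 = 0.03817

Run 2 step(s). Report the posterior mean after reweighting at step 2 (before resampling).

post_mean = 1.6542

step 1: w=[0.0000, 0.0000, 0.0000, 0.0015, 0.0463, 0.2277, 0.3437, 0.3809]  mean=1.5558  Neff=3.1528  idx=[5, 5, 6, 6, 6, 7, 7, 7]
step 2: w=[0.0612, 0.0612, 0.1244, 0.1244, 0.1244, 0.1682, 0.1682, 0.1682]  mean=1.6542  Neff=7.2073  idx=[0, 2, 3, 4, 5, 5, 6, 7]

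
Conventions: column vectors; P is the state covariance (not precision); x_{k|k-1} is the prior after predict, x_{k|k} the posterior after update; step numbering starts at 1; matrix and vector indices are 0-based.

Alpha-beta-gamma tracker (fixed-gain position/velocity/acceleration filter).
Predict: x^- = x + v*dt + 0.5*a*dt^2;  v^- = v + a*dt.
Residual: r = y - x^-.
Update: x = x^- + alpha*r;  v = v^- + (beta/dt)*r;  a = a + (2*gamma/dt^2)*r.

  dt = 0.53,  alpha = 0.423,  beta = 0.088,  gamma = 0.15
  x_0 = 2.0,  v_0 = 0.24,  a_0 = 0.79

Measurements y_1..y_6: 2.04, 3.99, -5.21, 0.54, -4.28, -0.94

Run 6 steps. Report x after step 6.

step 1: x_pred=2.2382  r=-0.1982  x^+=2.1543  v^+=0.6258  a^+=0.5784
step 2: x_pred=2.5672  r=1.4228  x^+=3.1691  v^+=1.1686  a^+=2.0979
step 3: x_pred=4.0831  r=-9.2931  x^+=0.1521  v^+=0.7374  a^+=-7.8271
step 4: x_pred=-0.5564  r=1.0964  x^+=-0.0926  v^+=-3.2289  a^+=-6.6561
step 5: x_pred=-2.7388  r=-1.5412  x^+=-3.3907  v^+=-7.0125  a^+=-8.3022
step 6: x_pred=-8.2734  r=7.3334  x^+=-5.1714  v^+=-10.1951  a^+=-0.4702

x_post = -5.1714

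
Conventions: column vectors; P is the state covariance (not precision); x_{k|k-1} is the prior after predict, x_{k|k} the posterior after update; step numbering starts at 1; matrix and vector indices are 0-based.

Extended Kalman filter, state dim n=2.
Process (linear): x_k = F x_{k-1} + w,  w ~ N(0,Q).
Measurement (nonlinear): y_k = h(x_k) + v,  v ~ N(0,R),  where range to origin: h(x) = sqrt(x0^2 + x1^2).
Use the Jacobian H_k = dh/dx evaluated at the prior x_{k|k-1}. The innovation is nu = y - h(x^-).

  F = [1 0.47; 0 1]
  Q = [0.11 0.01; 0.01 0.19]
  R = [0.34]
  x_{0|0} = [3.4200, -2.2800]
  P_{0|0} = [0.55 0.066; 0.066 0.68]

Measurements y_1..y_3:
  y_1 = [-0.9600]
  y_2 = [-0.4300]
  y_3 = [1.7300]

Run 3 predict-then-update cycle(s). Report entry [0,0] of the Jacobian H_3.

H_jac[0,0] = 0.9709

step 1: x^-=[2.3484, -2.2800]  P^-=[0.8723 0.3956; 0.3956 0.8700]  H_jac=[0.7175 -0.6966]  S=[0.8157]  K=[0.4294; -0.3950]  nu=[-4.2331]  x^+=[0.5308, -0.6080]  P^+=[0.7219 0.5339; 0.5339 0.7427]
step 2: x^-=[0.2450, -0.6080]  P^-=[1.4978 0.8930; 0.8930 0.9327]  H_jac=[0.3738 -0.9275]  S=[0.7325]  K=[-0.3665; -0.7254]  nu=[-1.0855]  x^+=[0.6429, 0.1794]  P^+=[1.3995 0.6983; 0.6983 0.5473]
step 3: x^-=[0.7272, 0.1794]  P^-=[2.2868 0.9655; 0.9655 0.7373]  H_jac=[0.9709 0.2395]  S=[2.9869]  K=[0.8207; 0.3730]  nu=[0.9810]  x^+=[1.5323, 0.5453]  P^+=[0.2748 0.0512; 0.0512 0.3218]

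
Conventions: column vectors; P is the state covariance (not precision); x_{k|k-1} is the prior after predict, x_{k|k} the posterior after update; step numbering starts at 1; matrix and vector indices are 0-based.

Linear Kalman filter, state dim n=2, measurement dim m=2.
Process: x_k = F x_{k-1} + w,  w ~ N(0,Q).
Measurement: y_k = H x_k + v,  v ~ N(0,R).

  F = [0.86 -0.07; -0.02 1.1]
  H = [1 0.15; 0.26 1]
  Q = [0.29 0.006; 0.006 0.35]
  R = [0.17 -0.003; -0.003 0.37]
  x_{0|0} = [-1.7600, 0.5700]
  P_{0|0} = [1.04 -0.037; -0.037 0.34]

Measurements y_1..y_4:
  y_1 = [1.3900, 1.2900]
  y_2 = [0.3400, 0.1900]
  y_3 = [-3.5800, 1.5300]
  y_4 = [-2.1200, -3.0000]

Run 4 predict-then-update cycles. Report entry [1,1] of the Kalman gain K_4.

step 1: x^-=[-1.5535, 0.6622]  P^-=[1.0653 -0.0731; -0.0731 0.7634]  S=[1.2305 0.3125; 0.3125 1.1674]  K=[0.8717 -0.0587; -0.1377 0.6745]  nu=[2.8442, 1.0317]  x^+=[0.8652, 0.9666]  P^+=[0.1582 -0.0655; -0.0655 0.2670]
step 2: x^-=[0.6764, 1.0459]  P^-=[0.4162 -0.0793; -0.0793 0.6760]  S=[0.5776 0.1242; 0.1242 1.0329]  K=[0.7123 -0.0577; -0.1008 0.6466]  nu=[-0.4933, -1.0318]  x^+=[0.3845, 0.4284]  P^+=[0.1299 -0.0572; -0.0572 0.2544]
step 3: x^-=[0.3007, 0.4636]  P^-=[0.3942 -0.0701; -0.0701 0.6604]  S=[0.5580 0.1258; 0.1258 1.0207]  K=[0.6998 -0.0545; -0.0924 0.6406]  nu=[-3.9502, 0.9882]  x^+=[-2.5176, 1.4616]  P^+=[0.1274 -0.0554; -0.0554 0.2517]
step 4: x^-=[-2.2675, 1.6582]  P^-=[0.3922 -0.0680; -0.0680 0.6570]  S=[0.5565 0.1268; 0.1268 1.0182]  K=[0.6985 -0.0537; -0.0908 0.6393]  nu=[-0.1013, -4.0686]  x^+=[-2.1197, -0.9335]  P^+=[0.1272 -0.0550; -0.0550 0.2511]

K[1,1] = 0.6393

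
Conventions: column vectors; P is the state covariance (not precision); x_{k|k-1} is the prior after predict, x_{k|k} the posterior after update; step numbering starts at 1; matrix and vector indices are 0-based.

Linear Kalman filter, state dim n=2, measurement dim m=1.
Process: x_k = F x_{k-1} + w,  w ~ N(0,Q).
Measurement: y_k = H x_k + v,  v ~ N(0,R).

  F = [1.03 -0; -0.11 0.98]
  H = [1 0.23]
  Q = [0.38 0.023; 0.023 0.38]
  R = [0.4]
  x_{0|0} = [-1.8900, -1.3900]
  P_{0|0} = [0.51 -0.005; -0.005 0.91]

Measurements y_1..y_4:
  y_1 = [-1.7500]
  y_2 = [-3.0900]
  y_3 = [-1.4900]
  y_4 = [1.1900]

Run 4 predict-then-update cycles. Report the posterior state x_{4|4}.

x_post = [0.0237, -0.0417]

step 1: x^-=[-1.9467, -1.1543]  P^-=[0.9211 -0.0398; -0.0398 1.2612]  S=[1.3695]  K=[0.6659; 0.1827]  nu=[0.4622]  x^+=[-1.6389, -1.0698]  P^+=[0.3138 -0.2065; -0.2065 1.2155]
step 2: x^-=[-1.6881, -0.8682]  P^-=[0.7130 -0.2210; -0.2210 1.5957]  S=[1.0957]  K=[0.6043; 0.1333]  nu=[-1.2022]  x^+=[-2.4146, -1.0284]  P^+=[0.3128 -0.3092; -0.3092 1.5762]
step 3: x^-=[-2.4870, -0.7422]  P^-=[0.7119 -0.3246; -0.3246 1.9642]  S=[1.0665]  K=[0.5975; 0.1193]  nu=[1.1677]  x^+=[-1.7893, -0.6029]  P^+=[0.3311 -0.4006; -0.4006 1.9491]
step 4: x^-=[-1.8430, -0.3941]  P^-=[0.7313 -0.4189; -0.4189 2.3422]  S=[1.0625]  K=[0.5976; 0.1128]  nu=[3.1236]  x^+=[0.0237, -0.0417]  P^+=[0.3518 -0.4905; -0.4905 2.3287]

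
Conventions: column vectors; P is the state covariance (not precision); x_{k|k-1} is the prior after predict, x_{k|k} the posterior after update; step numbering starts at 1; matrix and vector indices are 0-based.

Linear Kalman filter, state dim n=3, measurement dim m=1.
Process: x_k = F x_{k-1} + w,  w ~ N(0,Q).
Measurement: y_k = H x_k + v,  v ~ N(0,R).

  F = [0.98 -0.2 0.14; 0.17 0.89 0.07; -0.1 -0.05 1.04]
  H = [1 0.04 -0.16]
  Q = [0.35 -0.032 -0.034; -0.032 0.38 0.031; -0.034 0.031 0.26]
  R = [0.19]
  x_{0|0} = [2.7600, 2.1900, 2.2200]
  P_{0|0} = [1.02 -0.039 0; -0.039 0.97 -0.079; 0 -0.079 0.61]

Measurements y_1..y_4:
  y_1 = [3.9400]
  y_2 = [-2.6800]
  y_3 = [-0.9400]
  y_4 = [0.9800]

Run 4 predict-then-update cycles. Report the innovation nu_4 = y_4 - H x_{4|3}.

step 1: x^-=[2.5776, 2.5737, 1.9233]  P^-=[1.4001 -0.0702 -0.0173; -0.0702 1.1592 -0.0541; -0.0173 -0.0541 0.9402]  S=[1.6166]  K=[0.8660; -0.0094; -0.1051]  nu=[1.5672]  x^+=[3.9348, 2.5590, 1.7586]  P^+=[0.1876 -0.0571 0.1298; -0.0571 1.1590 -0.0557; 0.1298 -0.0557 0.9224]
step 2: x^-=[3.5905, 3.0695, 1.3075]  P^-=[0.6557 -0.2400 0.2376; -0.2400 1.2869 0.0196; 0.2376 0.0196 1.2406]  S=[0.7840]  K=[0.7756; -0.2445; 0.0509]  nu=[-6.1841]  x^+=[-1.2058, 4.5813, 0.9925]  P^+=[0.1841 -0.0913 0.2067; -0.0913 1.2400 0.0294; 0.2067 0.0294 1.2386]
step 3: x^-=[-1.9590, 3.9418, 0.9237]  P^-=[0.6915 -0.2641 0.3448; -0.2641 1.3545 0.1339; 0.3448 0.1339 1.5576]  S=[0.7904]  K=[0.7918; -0.2927; 0.1277]  nu=[1.0092]  x^+=[-1.1600, 3.6464, 1.0526]  P^+=[0.1961 -0.0809 0.2649; -0.0809 1.2868 0.1635; 0.2649 0.1635 1.5448]
step 4: x^-=[-1.7187, 3.1218, 1.0284]  P^-=[0.7153 -0.2385 0.4180; -0.2385 1.4147 0.2865; 0.4180 0.2865 1.8631]  S=[0.7987]  K=[0.7999; -0.2852; 0.1645]  nu=[2.7384]  x^+=[0.4716, 2.3408, 1.4788]  P^+=[0.2043 -0.0563 0.3129; -0.0563 1.3497 0.3239; 0.3129 0.3239 1.8415]

innov = [2.7384]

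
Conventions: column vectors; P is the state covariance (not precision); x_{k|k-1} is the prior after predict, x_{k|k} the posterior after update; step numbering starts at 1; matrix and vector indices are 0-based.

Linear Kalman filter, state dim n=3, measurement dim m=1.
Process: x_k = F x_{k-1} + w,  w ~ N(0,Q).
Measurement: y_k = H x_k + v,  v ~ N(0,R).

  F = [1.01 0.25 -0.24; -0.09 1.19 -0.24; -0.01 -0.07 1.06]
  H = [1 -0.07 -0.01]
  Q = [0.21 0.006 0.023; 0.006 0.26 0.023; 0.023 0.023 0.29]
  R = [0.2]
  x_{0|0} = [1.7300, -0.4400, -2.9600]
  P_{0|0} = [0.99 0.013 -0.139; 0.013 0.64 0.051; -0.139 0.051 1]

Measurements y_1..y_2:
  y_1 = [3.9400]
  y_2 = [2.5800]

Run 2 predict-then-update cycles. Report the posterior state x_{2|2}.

step 1: x^-=[2.3477, 0.0311, -3.1241]  P^-=[1.3853 0.1924 -0.3883; 0.1924 1.1940 -0.2058; -0.3883 -0.2058 1.4122]  S=[1.5719]  K=[0.8752; 0.0705; -0.2469]  nu=[1.5632]  x^+=[3.7159, 0.1414, -3.5100]  P^+=[0.1812 0.0954 -0.0487; 0.0954 1.1862 -0.1784; -0.0487 -0.1784 1.3164]
step 2: x^-=[4.6308, 0.6762, -3.7677]  P^-=[0.6380 0.6031 -0.4440; 0.6031 2.0964 -0.6346; -0.4440 -0.6346 1.8026]  S=[0.7720]  K=[0.7775; 0.5994; -0.5409]  nu=[-2.0411]  x^+=[3.0438, -0.5471, -2.6636]  P^+=[0.1713 0.2434 -0.1193; 0.2434 1.8191 -0.3843; -0.1193 -0.3843 1.5767]

x_post = [3.0438, -0.5471, -2.6636]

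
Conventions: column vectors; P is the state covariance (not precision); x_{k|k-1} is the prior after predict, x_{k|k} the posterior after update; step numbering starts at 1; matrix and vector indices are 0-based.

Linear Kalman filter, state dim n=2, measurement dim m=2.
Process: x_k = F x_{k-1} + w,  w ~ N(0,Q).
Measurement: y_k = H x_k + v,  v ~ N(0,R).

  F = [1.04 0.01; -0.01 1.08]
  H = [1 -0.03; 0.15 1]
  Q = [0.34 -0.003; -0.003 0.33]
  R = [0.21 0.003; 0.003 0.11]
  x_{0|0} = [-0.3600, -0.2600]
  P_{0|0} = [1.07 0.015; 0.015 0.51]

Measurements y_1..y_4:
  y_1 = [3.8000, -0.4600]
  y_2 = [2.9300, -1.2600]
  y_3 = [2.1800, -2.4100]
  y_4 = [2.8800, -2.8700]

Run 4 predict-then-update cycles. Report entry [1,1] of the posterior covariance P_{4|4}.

P_post[1,1] = 0.0892

step 1: x^-=[-0.3770, -0.2772]  P^-=[1.4977 0.0082; 0.0082 0.9246]  S=[1.7080 0.2081; 0.2081 1.0708]  K=[0.8708 0.0482; -0.1196 0.8879]  nu=[4.1687, -0.1262]  x^+=[3.2471, -0.8879]  P^+=[0.1824 -0.0194; -0.0194 0.1002]
step 2: x^-=[3.3681, -0.9914]  P^-=[0.5369 -0.0257; -0.0257 0.4473]  S=[0.7489 0.0446; 0.0446 0.5617]  K=[0.7156 0.0409; -0.0996 0.7974]  nu=[-0.4679, -0.7738]  x^+=[3.0017, -1.5618]  P^+=[0.1499 -0.0158; -0.0158 0.0898]
step 3: x^-=[3.1061, -1.7168]  P^-=[0.5018 -0.0214; -0.0214 0.4351]  S=[0.7135 0.0439; 0.0439 0.5500]  K=[0.7016 0.0419; -0.0971 0.7930]  nu=[-0.9776, -1.1591]  x^+=[2.3716, -2.5411]  P^+=[0.1470 -0.0153; -0.0153 0.0892]
step 4: x^-=[2.4410, -2.7681]  P^-=[0.4987 -0.0208; -0.0208 0.4344]  S=[0.7103 0.0441; 0.0441 0.5494]  K=[0.7003 0.0421; -0.0968 0.7928]  nu=[0.3559, -0.4680]  x^+=[2.6706, -3.1736]  P^+=[0.1467 -0.0153; -0.0153 0.0892]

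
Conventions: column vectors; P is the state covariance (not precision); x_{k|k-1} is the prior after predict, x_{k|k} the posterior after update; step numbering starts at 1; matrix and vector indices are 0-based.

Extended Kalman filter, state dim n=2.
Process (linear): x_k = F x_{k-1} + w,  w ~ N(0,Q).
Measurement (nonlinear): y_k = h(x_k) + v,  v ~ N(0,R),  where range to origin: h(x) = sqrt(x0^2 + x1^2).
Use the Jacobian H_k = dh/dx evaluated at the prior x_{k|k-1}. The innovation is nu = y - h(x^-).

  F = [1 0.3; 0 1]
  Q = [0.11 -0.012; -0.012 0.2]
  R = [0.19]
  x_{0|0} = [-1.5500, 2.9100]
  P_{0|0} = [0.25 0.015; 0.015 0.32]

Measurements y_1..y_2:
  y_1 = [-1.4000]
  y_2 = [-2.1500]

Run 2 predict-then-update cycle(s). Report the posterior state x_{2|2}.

step 1: x^-=[-0.6770, 2.9100]  P^-=[0.3978 0.0990; 0.0990 0.5200]  H_jac=[-0.2266 0.9740]  S=[0.6600]  K=[0.0095; 0.7334]  nu=[-4.3877]  x^+=[-0.7188, -0.3078]  P^+=[0.3977 0.0944; 0.0944 0.1650]
step 2: x^-=[-0.8111, -0.3078]  P^-=[0.5792 0.1319; 0.1319 0.3650]  H_jac=[-0.9349 -0.3548]  S=[0.8298]  K=[-0.7090; -0.3047]  nu=[-3.0176]  x^+=[1.3285, 0.6116]  P^+=[0.1621 -0.0474; -0.0474 0.2880]

x_post = [1.3285, 0.6116]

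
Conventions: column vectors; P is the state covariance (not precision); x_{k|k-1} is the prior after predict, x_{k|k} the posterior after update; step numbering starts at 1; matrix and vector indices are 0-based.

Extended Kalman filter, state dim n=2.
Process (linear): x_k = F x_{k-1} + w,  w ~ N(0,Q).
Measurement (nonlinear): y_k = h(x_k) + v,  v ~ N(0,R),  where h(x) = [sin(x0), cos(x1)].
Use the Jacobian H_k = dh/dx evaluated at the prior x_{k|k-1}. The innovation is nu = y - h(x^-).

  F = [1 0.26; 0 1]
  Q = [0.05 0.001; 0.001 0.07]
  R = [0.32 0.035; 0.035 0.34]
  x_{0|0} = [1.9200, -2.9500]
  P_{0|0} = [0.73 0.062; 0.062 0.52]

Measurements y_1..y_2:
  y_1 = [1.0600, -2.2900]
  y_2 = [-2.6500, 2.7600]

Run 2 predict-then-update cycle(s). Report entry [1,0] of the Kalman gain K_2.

step 1: x^-=[1.1530, -2.9500]  P^-=[0.8474 0.1982; 0.1982 0.5900]  H_jac=[0.4057 0.0000; 0.0000 0.1904]  S=[0.4595 0.0503; 0.0503 0.3614]  K=[0.7482 0.0003; 0.1432 0.2909]  nu=[0.1460, -1.3083]  x^+=[1.2619, -3.3097]  P^+=[0.5901 0.1380; 0.1380 0.5458]
step 2: x^-=[0.4014, -3.3097]  P^-=[0.7488 0.2809; 0.2809 0.6158]  H_jac=[0.9205 0.0000; 0.0000 -0.1674]  S=[0.9545 -0.0083; -0.0083 0.3572]  K=[0.7211 -0.1149; 0.2685 -0.2823]  nu=[-3.0407, 3.7459]  x^+=[-2.2217, -5.1834]  P^+=[0.2463 0.0826; 0.0826 0.5173]

K[1,0] = 0.2685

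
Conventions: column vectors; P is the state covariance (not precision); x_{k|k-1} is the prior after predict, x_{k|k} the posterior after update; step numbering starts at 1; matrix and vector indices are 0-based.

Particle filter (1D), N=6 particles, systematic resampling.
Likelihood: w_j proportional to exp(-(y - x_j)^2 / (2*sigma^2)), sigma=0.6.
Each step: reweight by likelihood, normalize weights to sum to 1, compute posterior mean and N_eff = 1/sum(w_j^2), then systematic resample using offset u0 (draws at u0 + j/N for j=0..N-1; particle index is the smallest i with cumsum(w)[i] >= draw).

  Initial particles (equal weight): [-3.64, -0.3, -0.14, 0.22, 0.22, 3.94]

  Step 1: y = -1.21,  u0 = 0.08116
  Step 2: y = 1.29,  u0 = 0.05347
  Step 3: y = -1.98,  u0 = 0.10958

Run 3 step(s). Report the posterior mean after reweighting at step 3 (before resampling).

post_mean = -0.1851

step 1: w=[0.0004, 0.4965, 0.3198, 0.0916, 0.0916, 0.0000]  mean=-0.1550  Neff=2.7352  idx=[1, 1, 1, 2, 2, 4]
step 2: w=[0.0728, 0.0728, 0.0728, 0.1424, 0.1424, 0.4969]  mean=0.0040  Neff=3.2963  idx=[0, 3, 4, 5, 5, 5]
step 3: w=[0.4769, 0.2181, 0.2181, 0.0289, 0.0289, 0.0289]  mean=-0.1851  Neff=3.0757  idx=[0, 0, 0, 1, 2, 4]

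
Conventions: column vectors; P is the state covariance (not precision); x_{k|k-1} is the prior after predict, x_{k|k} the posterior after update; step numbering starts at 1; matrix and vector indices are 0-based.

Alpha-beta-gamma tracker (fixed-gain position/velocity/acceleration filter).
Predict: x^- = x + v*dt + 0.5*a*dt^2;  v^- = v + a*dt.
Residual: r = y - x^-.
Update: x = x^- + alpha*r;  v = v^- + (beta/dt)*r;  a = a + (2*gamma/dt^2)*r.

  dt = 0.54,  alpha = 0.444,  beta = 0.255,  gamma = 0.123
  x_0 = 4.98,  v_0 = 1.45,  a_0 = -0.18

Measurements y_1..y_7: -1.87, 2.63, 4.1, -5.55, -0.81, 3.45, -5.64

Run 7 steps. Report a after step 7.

step 1: x_pred=5.7368  r=-7.6068  x^+=2.3594  v^+=-2.2393  a^+=-6.5972
step 2: x_pred=0.1883  r=2.4417  x^+=1.2724  v^+=-4.6487  a^+=-4.5373
step 3: x_pred=-1.8995  r=5.9995  x^+=0.7643  v^+=-4.2658  a^+=0.5239
step 4: x_pred=-1.4629  r=-4.0871  x^+=-3.2775  v^+=-5.9129  a^+=-2.9241
step 5: x_pred=-6.8969  r=6.0869  x^+=-4.1943  v^+=-4.6176  a^+=2.2109
step 6: x_pred=-6.3654  r=9.8154  x^+=-2.0074  v^+=1.2114  a^+=10.4914
step 7: x_pred=0.1764  r=-5.8164  x^+=-2.4061  v^+=4.1301  a^+=5.5846

a_post = 5.5846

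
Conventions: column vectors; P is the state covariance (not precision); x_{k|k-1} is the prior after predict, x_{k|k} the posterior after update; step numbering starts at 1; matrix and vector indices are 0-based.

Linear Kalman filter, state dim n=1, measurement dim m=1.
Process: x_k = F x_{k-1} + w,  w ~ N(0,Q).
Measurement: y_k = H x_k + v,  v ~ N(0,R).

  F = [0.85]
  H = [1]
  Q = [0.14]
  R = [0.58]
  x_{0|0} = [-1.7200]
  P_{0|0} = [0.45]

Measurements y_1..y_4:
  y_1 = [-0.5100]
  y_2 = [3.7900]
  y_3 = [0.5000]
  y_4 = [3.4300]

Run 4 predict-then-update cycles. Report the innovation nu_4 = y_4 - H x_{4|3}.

innov = [2.9029]

step 1: x^-=[-1.4620]  P^-=[0.4651]  S=[1.0451]  K=[0.4450]  nu=[0.9520]  x^+=[-1.0383]  P^+=[0.2581]
step 2: x^-=[-0.8826]  P^-=[0.3265]  S=[0.9065]  K=[0.3602]  nu=[4.6726]  x^+=[0.8004]  P^+=[0.2089]
step 3: x^-=[0.6803]  P^-=[0.2909]  S=[0.8709]  K=[0.3340]  nu=[-0.1803]  x^+=[0.6201]  P^+=[0.1937]
step 4: x^-=[0.5271]  P^-=[0.2800]  S=[0.8600]  K=[0.3256]  nu=[2.9029]  x^+=[1.4722]  P^+=[0.1888]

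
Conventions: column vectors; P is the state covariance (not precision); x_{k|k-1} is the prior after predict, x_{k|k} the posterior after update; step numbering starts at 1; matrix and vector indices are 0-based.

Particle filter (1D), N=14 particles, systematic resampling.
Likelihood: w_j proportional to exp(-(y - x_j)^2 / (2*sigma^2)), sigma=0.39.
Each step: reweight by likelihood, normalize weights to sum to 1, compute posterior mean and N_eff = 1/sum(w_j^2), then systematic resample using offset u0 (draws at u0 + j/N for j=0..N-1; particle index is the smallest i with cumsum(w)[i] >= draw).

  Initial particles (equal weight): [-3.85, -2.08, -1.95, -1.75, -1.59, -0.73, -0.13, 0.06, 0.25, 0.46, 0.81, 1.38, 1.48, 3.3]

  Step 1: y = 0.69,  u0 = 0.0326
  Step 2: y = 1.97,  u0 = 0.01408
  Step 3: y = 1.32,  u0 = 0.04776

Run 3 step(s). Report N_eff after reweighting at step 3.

N_eff = 13.6814

step 1: w=[0.0000, 0.0000, 0.0000, 0.0000, 0.0000, 0.0004, 0.0360, 0.0891, 0.1739, 0.2762, 0.3134, 0.0687, 0.0422, 0.0000]  mean=0.5820  Neff=4.5356  idx=[6, 7, 8, 8, 9, 9, 9, 9, 10, 10, 10, 10, 11, 12]
step 2: w=[0.0000, 0.0000, 0.0001, 0.0001, 0.0007, 0.0007, 0.0007, 0.0007, 0.0146, 0.0146, 0.0146, 0.0146, 0.3870, 0.5519]  mean=1.3993  Neff=2.1970  idx=[8, 12, 12, 12, 12, 12, 12, 13, 13, 13, 13, 13, 13, 13]
step 3: w=[0.0333, 0.0773, 0.0773, 0.0773, 0.0773, 0.0773, 0.0773, 0.0719, 0.0719, 0.0719, 0.0719, 0.0719, 0.0719, 0.0719]  mean=1.4114  Neff=13.6814  idx=[1, 2, 3, 3, 4, 5, 6, 7, 8, 9, 10, 11, 12, 13]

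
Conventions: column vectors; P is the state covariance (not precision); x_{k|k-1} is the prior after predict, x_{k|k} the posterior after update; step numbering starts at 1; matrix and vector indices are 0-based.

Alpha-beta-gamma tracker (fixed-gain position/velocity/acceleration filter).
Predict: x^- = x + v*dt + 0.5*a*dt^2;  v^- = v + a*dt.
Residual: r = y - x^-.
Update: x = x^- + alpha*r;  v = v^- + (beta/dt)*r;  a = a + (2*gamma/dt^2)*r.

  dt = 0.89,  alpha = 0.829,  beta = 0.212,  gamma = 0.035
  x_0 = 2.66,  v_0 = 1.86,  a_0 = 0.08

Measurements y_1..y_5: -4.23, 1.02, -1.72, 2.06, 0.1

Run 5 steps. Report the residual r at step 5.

step 1: x_pred=4.3471  r=-8.5771  x^+=-2.7633  v^+=-0.1119  a^+=-0.6780
step 2: x_pred=-3.1314  r=4.1514  x^+=0.3101  v^+=0.2736  a^+=-0.3111
step 3: x_pred=0.4304  r=-2.1504  x^+=-1.3523  v^+=-0.5155  a^+=-0.5011
step 4: x_pred=-2.0096  r=4.0696  x^+=1.3641  v^+=0.0078  a^+=-0.1415
step 5: x_pred=1.3150  r=-1.2150  x^+=0.3078  v^+=-0.4075  a^+=-0.2489

resid = -1.2150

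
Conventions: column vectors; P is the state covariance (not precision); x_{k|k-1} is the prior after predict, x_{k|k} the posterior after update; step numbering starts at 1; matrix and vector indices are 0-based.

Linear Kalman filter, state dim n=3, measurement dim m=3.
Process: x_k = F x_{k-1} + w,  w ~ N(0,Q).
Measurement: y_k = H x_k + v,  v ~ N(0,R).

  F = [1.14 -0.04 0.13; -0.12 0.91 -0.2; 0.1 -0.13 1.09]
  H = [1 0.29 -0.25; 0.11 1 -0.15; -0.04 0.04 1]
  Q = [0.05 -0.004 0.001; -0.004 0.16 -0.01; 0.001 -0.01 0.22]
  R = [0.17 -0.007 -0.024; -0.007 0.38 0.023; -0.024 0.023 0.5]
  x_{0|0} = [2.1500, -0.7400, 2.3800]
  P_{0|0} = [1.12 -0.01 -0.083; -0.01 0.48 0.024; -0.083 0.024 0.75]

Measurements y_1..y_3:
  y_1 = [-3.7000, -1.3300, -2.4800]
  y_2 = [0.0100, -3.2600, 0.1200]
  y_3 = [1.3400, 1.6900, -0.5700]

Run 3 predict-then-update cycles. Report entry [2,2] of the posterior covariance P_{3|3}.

P_post[2,2] = 0.2533

step 1: x^-=[2.7900, -1.4074, 2.9054]  P^-=[1.4951 -0.1814 0.1333; -0.1814 0.5931 -0.2078; 0.1333 -0.2078 1.1058]  S=[1.6423 0.2211 -0.2821; 0.2211 1.0341 -0.3104; -0.2821 -0.3104 1.5824]  K=[0.9112 -0.1798 0.1690; -0.0550 0.5947 -0.0049; 0.0102 -0.1505 0.6625]  nu=[-5.3555, 0.2063, -5.2175]  x^+=[-3.0092, -0.9646, -0.6366]  P^+=[0.1932 -0.0816 0.0695; -0.0816 0.2352 -0.0001; 0.0695 -0.0001 0.3303]
step 2: x^-=[-3.4746, -0.3894, -0.8694]  P^-=[0.3350 -0.1496 0.1707; -0.1496 0.3920 -0.1315; 0.1707 -0.1315 0.6357]  S=[0.4247 0.0213 -0.0604; 0.0213 0.7912 -0.1637; -0.0604 -0.1637 1.1131]  K=[0.6151 -0.1613 0.1456; -0.0359 0.4947 -0.0278; 0.0223 -0.1520 0.5391]  nu=[3.3802, -2.6188, 0.8660]  x^+=[-0.8471, -1.8306, 0.0710]  P^+=[0.1376 -0.0680 0.0626; -0.0680 0.1933 -0.0121; 0.0626 -0.0121 0.2685]
step 3: x^-=[-0.8833, -1.5784, 0.2307]  P^-=[0.2585 -0.1245 0.1454; -0.1245 0.3550 -0.1221; 0.1454 -0.1221 0.5625]  S=[0.3663 0.0271 -0.0617; 0.0271 0.7553 -0.1484; -0.0617 -0.1484 1.0425]  K=[0.5417 -0.1488 0.1357; -0.0157 0.4703 -0.0327; 0.0133 -0.1528 0.5083]  nu=[2.7387, 3.4002, -0.7729]  x^+=[-0.0104, 0.0032, -0.6454]  P^+=[0.1225 -0.0619 0.0588; -0.0619 0.1827 -0.0149; 0.0588 -0.0149 0.2533]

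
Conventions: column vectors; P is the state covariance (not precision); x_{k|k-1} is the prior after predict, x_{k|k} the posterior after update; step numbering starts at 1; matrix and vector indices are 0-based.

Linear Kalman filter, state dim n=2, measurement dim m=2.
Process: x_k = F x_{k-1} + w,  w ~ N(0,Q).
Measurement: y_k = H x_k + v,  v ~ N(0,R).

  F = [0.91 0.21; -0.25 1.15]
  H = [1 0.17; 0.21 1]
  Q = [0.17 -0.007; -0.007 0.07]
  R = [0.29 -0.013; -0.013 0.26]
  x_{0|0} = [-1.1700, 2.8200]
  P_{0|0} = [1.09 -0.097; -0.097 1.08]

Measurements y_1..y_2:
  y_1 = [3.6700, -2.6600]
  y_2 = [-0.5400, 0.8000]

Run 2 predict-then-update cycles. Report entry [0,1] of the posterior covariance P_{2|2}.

P_post[0,1] = -0.0576

step 1: x^-=[-0.4725, 3.5355]  P^-=[1.0832 -0.0906; -0.0906 1.6222]  S=[1.3893 0.3964; 0.3964 1.8919]  K=[0.7955 -0.0943; -0.1154 0.8716]  nu=[3.5415, -6.0963]  x^+=[2.9199, -2.1864]  P^+=[0.2467 -0.0867; -0.0867 0.2463]
step 2: x^-=[2.1979, -3.2444]  P^-=[0.3520 -0.0898; -0.0898 0.4610]  S=[0.6248 0.0463; 0.0463 0.6988]  K=[0.5433 -0.0587; -0.0655 0.6370]  nu=[-2.1864, 3.5828]  x^+=[0.7998, -0.8188]  P^+=[0.1681 -0.0576; -0.0576 0.1786]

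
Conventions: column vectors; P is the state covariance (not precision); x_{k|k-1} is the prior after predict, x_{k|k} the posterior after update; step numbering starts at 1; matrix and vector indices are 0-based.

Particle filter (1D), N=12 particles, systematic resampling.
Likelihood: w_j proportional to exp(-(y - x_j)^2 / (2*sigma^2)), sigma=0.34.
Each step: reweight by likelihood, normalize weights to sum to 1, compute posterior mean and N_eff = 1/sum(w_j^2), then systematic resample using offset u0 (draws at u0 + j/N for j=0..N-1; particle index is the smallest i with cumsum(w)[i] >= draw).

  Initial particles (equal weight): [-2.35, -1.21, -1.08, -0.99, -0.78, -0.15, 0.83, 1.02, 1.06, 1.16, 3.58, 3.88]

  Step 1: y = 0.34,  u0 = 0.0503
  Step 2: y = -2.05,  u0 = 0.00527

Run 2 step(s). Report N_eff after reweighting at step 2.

step 1: w=[0.0000, 0.0000, 0.0002, 0.0005, 0.0044, 0.3508, 0.3508, 0.1341, 0.1053, 0.0541, 0.0000, 0.0000]  mean=0.5455  Neff=3.5960  idx=[5, 5, 5, 5, 6, 6, 6, 6, 7, 7, 8, 9]
step 2: w=[0.2500, 0.2500, 0.2500, 0.2500, 0.0000, 0.0000, 0.0000, 0.0000, 0.0000, 0.0000, 0.0000, 0.0000]  mean=-0.1500  Neff=4.0000  idx=[0, 0, 0, 1, 1, 1, 2, 2, 2, 3, 3, 3]

N_eff = 4.0000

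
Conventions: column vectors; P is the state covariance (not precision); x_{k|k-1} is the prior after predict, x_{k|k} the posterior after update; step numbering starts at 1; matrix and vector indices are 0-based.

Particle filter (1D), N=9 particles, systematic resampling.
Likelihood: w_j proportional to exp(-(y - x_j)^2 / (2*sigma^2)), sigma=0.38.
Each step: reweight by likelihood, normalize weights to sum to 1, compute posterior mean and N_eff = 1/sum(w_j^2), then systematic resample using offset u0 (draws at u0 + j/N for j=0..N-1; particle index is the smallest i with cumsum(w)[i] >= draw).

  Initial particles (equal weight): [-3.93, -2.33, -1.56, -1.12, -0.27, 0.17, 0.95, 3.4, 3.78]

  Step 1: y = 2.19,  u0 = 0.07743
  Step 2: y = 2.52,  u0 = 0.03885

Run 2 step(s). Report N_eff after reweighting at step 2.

step 1: w=[0.0000, 0.0000, 0.0000, 0.0000, 0.0000, 0.0001, 0.4306, 0.5554, 0.0139]  mean=2.3501  Neff=2.0240  idx=[6, 6, 6, 6, 7, 7, 7, 7, 7]
step 2: w=[0.0006, 0.0006, 0.0006, 0.0006, 0.1995, 0.1995, 0.1995, 0.1995, 0.1995]  mean=3.3944  Neff=5.0230  idx=[4, 4, 5, 5, 6, 6, 7, 8, 8]

N_eff = 5.0230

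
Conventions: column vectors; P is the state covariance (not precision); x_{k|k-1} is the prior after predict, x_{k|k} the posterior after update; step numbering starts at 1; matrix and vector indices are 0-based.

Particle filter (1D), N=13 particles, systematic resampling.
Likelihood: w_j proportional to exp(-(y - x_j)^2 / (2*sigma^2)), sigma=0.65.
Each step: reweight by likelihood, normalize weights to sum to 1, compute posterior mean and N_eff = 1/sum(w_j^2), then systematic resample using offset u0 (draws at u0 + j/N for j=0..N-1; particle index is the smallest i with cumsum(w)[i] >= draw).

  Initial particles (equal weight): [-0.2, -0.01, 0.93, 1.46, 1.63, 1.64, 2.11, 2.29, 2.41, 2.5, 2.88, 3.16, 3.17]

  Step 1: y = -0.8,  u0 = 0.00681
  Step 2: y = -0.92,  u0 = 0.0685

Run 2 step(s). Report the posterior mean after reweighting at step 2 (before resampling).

step 1: w=[0.5610, 0.4104, 0.0249, 0.0020, 0.0008, 0.0007, 0.0000, 0.0000, 0.0000, 0.0000, 0.0000, 0.0000, 0.0000]  mean=-0.0876  Neff=2.0667  idx=[0, 0, 0, 0, 0, 0, 0, 0, 1, 1, 1, 1, 1]
step 2: w=[0.0872, 0.0872, 0.0872, 0.0872, 0.0872, 0.0872, 0.0872, 0.0872, 0.0605, 0.0605, 0.0605, 0.0605, 0.0605]  mean=-0.1426  Neff=12.6379  idx=[0, 1, 2, 3, 4, 5, 6, 6, 7, 9, 10, 11, 12]

post_mean = -0.1426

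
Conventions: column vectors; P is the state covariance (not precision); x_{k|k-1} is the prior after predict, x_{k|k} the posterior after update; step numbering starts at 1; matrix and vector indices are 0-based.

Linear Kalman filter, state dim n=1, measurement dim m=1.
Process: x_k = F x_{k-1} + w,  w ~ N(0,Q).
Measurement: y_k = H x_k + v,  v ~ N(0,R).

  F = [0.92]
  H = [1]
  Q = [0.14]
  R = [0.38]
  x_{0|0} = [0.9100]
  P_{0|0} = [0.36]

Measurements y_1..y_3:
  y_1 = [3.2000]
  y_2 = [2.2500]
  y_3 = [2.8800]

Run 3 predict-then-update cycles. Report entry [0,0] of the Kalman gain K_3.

K[0,0] = 0.4289

step 1: x^-=[0.8372]  P^-=[0.4447]  S=[0.8247]  K=[0.5392]  nu=[2.3628]  x^+=[2.1113]  P^+=[0.2049]
step 2: x^-=[1.9424]  P^-=[0.3134]  S=[0.6934]  K=[0.4520]  nu=[0.3076]  x^+=[2.0814]  P^+=[0.1718]
step 3: x^-=[1.9149]  P^-=[0.2854]  S=[0.6654]  K=[0.4289]  nu=[0.9651]  x^+=[2.3288]  P^+=[0.1630]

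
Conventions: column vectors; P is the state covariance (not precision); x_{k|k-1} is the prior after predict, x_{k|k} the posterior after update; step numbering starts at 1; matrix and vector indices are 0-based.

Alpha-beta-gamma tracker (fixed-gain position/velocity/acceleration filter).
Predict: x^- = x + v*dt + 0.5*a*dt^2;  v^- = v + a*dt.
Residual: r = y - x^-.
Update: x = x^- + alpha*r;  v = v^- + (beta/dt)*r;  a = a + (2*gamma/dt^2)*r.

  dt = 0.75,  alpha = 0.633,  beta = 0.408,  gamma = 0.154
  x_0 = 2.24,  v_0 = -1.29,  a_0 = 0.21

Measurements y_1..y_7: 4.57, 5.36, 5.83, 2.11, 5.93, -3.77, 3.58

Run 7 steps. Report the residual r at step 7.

step 1: x_pred=1.3316  r=3.2384  x^+=3.3815  v^+=0.6292  a^+=1.9832
step 2: x_pred=4.4112  r=0.9488  x^+=5.0118  v^+=2.6328  a^+=2.5028
step 3: x_pred=7.6903  r=-1.8603  x^+=6.5127  v^+=3.4979  a^+=1.4842
step 4: x_pred=9.5535  r=-7.4435  x^+=4.8418  v^+=0.5617  a^+=-2.5916
step 5: x_pred=4.5342  r=1.3958  x^+=5.4177  v^+=-0.6227  a^+=-1.8273
step 6: x_pred=4.4368  r=-8.2068  x^+=-0.7581  v^+=-6.4576  a^+=-6.3210
step 7: x_pred=-7.3791  r=10.9591  x^+=-0.4420  v^+=-5.2366  a^+=-0.3203

resid = 10.9591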